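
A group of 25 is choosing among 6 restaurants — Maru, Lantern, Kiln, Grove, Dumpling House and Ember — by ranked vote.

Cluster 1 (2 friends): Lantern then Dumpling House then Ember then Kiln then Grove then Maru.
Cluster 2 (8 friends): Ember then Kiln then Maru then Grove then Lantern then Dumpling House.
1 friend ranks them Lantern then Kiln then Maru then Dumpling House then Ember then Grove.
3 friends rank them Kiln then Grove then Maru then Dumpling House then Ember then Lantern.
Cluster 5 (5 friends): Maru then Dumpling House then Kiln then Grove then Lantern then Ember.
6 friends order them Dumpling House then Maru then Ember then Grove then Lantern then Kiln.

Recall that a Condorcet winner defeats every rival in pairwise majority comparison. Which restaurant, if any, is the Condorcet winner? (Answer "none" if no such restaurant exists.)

Check each pair by majority over 25 ballots:
Maru vs Lantern: Maru, 22–3.
Maru vs Kiln: Kiln wins 14–11.
Maru vs Grove: Maru wins 20–5.
Maru–Dumpling House: Maru 17–8.
Maru vs Ember: Maru, 15–10.
Lantern–Kiln: Kiln 16–9.
Lantern vs Grove: Grove wins 22–3.
Lantern vs Dumpling House: Dumpling House wins 14–11.
Lantern vs Ember: Ember, 17–8.
Kiln vs Grove: Kiln wins 19–6.
Kiln–Dumpling House: Dumpling House 13–12.
Kiln vs Ember: Ember wins 16–9.
Grove–Dumpling House: Dumpling House 14–11.
Grove vs Ember: Ember wins 17–8.
Dumpling House–Ember: Dumpling House 17–8.
No restaurant is unbeaten: Maru loses to Kiln; Lantern loses to Maru; Kiln loses to Dumpling House; Grove loses to Maru; Dumpling House loses to Maru; Ember loses to Maru. In particular Maru beats Dumpling House beats Kiln beats Maru is a majority cycle — no Condorcet winner exists.

none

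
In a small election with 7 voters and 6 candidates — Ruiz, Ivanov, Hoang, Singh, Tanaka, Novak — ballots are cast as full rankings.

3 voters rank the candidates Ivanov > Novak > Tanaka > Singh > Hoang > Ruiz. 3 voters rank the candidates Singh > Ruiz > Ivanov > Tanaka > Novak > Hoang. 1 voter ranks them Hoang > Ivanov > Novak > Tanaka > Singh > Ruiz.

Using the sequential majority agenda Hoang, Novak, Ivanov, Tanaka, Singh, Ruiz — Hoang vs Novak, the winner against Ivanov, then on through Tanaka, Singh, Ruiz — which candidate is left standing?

Round 1: Hoang vs Novak — 1–6, Novak advances.
Round 2: Novak vs Ivanov — 0–7, Ivanov advances.
Round 3: Ivanov vs Tanaka — 7–0, Ivanov advances.
Round 4: Ivanov vs Singh — 4–3, Ivanov advances.
Round 5: Ivanov vs Ruiz — 4–3, Ivanov advances.
Ivanov survives the agenda.

Ivanov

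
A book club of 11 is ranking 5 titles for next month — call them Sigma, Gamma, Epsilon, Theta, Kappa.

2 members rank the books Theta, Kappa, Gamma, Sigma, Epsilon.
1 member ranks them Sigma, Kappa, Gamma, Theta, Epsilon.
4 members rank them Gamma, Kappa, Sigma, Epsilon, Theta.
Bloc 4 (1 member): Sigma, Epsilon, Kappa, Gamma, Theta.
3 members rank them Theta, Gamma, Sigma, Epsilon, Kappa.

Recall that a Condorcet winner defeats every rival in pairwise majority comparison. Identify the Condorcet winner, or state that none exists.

Head-to-head results (11 members):
Sigma vs Gamma: 2 to 9, Gamma.
Sigma vs Epsilon: 2+1+4+1+3 = 11 for Sigma, 0 for Epsilon — Sigma by 11–0.
Sigma vs Theta: 6 to 5, Sigma.
Sigma vs Kappa: 1+1+3 = 5 for Sigma, 6 for Kappa — Kappa by 6–5.
Gamma vs Epsilon: 2+1+4+3 = 10 for Gamma, 1 for Epsilon — Gamma by 10–1.
Gamma vs Theta: 1+4+1 = 6 for Gamma, 5 for Theta — Gamma by 6–5.
Gamma vs Kappa: Gamma is ranked higher on 4+3 = 7 ballots, Kappa on 4. Gamma wins 7–4.
Epsilon vs Theta: 4+1 = 5 for Epsilon, 6 for Theta — Theta by 6–5.
Epsilon vs Kappa: Epsilon is ranked higher on 1+3 = 4 ballots, Kappa on 7. Kappa wins 7–4.
Theta vs Kappa: Theta is ranked higher on 2+3 = 5 ballots, Kappa on 6. Kappa wins 6–5.
Gamma defeats every rival head-to-head and is the Condorcet winner.

Gamma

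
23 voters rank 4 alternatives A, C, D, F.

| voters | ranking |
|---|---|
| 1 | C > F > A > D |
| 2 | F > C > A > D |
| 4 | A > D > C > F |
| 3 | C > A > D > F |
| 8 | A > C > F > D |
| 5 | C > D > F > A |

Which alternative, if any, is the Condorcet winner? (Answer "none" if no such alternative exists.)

A

Pairwise majorities:
A vs C: A, 12–11.
A vs D: A wins 18–5.
A–F: A 15–8.
C–D: C 19–4.
C vs F: C preferred on 1+4+3+8+5 = 21 ballots; C wins 21–2.
D vs F: D wins 12–11.
Only A has no losses; A is the Condorcet winner.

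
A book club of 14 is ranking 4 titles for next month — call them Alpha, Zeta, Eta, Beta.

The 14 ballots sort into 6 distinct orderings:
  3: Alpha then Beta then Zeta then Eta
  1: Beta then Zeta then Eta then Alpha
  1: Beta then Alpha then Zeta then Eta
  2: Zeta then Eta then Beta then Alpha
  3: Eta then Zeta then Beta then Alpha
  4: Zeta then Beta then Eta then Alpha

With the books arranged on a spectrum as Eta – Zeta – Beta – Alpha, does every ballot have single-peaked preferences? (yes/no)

yes

Axis positions: Eta=1, Zeta=2, Beta=3, Alpha=4.
Group 1 (peak Alpha at position 4): ranking walks positions 4-3-2-1, expanding outward from the peak — single-peaked.
Group 2 (peak Beta at position 3): ranking walks positions 3-2-1-4, expanding outward from the peak — single-peaked.
Group 3 (peak Beta at position 3): ranking walks positions 3-4-2-1, expanding outward from the peak — single-peaked.
Group 4 (peak Zeta at position 2): ranking walks positions 2-1-3-4, expanding outward from the peak — single-peaked.
Group 5 (peak Eta at position 1): ranking walks positions 1-2-3-4, expanding outward from the peak — single-peaked.
Group 6 (peak Zeta at position 2): ranking walks positions 2-3-1-4, expanding outward from the peak — single-peaked.
Every ranking is single-peaked on this axis.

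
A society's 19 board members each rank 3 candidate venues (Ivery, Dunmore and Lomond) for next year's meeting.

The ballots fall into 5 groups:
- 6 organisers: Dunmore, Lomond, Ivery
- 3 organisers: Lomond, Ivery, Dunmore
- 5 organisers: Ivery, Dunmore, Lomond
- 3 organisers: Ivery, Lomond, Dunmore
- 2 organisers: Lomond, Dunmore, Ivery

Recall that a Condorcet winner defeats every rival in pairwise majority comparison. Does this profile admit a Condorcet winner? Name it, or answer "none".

Check each pair by majority over 19 ballots:
Ivery vs Dunmore: Ivery, 11–8.
Ivery vs Lomond: Lomond, 11–8.
Dunmore–Lomond: Dunmore 11–8.
Each city drops at least one matchup (Ivery loses to Lomond; Dunmore loses to Ivery; Lomond loses to Dunmore); the cycle Ivery beats Dunmore beats Lomond beats Ivery rules out a Condorcet winner.

none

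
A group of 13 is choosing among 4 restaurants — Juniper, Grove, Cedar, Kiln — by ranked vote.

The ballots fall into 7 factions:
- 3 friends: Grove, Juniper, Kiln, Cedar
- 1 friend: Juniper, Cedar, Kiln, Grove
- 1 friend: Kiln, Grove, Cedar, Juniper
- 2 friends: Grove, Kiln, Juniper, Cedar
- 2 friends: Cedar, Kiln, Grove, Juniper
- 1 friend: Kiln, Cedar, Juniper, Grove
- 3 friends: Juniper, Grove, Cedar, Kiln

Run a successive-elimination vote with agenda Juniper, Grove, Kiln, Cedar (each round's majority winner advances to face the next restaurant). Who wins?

Grove

Round 1: Juniper vs Grove — 5–8, Grove advances.
Round 2: Grove vs Kiln — 8–5, Grove advances.
Round 3: Grove vs Cedar — 9–4, Grove advances.
Grove survives the agenda.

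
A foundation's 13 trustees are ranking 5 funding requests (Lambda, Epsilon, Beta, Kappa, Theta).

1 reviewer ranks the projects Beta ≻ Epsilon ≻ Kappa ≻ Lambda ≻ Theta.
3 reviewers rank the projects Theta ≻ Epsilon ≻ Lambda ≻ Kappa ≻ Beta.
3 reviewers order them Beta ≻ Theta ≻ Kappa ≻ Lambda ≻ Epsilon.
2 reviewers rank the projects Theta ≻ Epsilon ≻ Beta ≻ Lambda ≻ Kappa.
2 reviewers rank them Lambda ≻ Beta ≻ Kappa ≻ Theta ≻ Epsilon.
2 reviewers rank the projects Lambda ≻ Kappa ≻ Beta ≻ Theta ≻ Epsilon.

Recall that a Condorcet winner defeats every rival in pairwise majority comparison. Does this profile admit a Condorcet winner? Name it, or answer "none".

Head-to-head results (13 reviewers):
Lambda vs Epsilon: 7 to 6, Lambda.
Lambda vs Beta: Lambda wins 7–6.
Lambda–Kappa: Lambda 9–4.
Lambda vs Theta: Theta wins 8–5.
Epsilon vs Beta: Beta wins 8–5.
Epsilon vs Kappa: Kappa wins 7–6.
Epsilon vs Theta: 1 to 12, Theta.
Beta vs Kappa: Beta wins 8–5.
Beta vs Theta: Beta wins 8–5.
Kappa vs Theta: Theta, 8–5.
Each project drops at least one matchup (Lambda loses to Theta; Epsilon loses to Lambda; Beta loses to Lambda; Kappa loses to Lambda; Theta loses to Beta); the cycle Lambda > Beta > Theta > Lambda rules out a Condorcet winner.

none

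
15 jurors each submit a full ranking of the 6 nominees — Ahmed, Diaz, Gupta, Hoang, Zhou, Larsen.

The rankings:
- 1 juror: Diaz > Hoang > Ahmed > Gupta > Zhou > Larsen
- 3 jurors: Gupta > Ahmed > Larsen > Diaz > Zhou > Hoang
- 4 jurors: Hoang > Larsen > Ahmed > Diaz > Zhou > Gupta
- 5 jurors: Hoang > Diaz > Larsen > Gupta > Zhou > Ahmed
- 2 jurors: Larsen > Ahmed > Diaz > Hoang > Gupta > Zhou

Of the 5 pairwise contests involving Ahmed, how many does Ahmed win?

2

Ahmed against each rival (15 jurors):
Ahmed–Diaz: Ahmed 9–6.
Ahmed vs Gupta: Ahmed is ranked higher on 1+4+2 = 7 ballots, Gupta on 8. Gupta wins 8–7.
Ahmed–Hoang: Hoang 10–5.
Ahmed vs Zhou: 1+3+4+2 = 10 for Ahmed, 5 for Zhou — Ahmed by 10–5.
Ahmed vs Larsen: Larsen wins 11–4.
Ahmed beats Diaz, Zhou; loses to Gupta, Hoang, Larsen — 2 pairwise wins.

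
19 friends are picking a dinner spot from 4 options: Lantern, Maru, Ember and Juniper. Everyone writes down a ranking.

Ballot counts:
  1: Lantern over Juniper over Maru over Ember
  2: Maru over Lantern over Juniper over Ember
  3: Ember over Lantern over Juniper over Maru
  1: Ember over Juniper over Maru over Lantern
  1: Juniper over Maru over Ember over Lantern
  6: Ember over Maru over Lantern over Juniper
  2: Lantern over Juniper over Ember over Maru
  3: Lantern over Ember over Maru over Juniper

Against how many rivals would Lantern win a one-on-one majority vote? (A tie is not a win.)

Lantern against each rival (19 friends):
Lantern vs Maru: Maru wins 10–9.
Lantern–Ember: Ember 11–8.
Lantern vs Juniper: 1+2+3+6+2+3 = 17 for Lantern, 2 for Juniper — Lantern by 17–2.
Lantern beats Juniper; loses to Maru, Ember — 1 pairwise win.

1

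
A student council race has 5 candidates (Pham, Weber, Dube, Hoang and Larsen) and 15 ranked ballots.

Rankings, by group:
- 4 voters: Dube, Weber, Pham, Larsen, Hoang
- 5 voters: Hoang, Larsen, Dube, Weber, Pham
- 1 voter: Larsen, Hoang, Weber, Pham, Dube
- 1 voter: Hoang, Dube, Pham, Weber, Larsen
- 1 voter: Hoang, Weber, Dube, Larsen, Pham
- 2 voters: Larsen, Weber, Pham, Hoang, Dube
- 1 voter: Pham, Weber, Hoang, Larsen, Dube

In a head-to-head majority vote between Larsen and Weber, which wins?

Ballots ranking Larsen above Weber: 5 + 1 + 2 = 8.
Ballots ranking Weber above Larsen: 15 − 8 = 7.
Larsen wins the head-to-head 8–7.

Larsen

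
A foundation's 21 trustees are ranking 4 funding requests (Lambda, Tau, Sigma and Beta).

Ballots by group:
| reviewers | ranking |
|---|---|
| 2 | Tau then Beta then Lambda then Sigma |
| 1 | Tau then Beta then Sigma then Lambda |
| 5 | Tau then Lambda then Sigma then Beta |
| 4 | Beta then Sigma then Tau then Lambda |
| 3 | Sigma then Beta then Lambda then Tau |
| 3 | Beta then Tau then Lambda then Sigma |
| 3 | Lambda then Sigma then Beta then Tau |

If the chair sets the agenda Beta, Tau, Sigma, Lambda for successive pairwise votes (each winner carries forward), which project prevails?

Lambda

Round 1: Beta vs Tau — 13–8, Beta advances.
Round 2: Beta vs Sigma — 10–11, Sigma advances.
Round 3: Sigma vs Lambda — 8–13, Lambda advances.
Lambda survives the agenda.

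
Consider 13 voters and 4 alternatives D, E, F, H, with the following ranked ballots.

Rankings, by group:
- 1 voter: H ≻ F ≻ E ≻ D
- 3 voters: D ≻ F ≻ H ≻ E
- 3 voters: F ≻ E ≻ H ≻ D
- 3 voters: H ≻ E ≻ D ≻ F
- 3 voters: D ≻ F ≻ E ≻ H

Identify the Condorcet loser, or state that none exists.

none

Head-to-head results (13 voters):
D vs E: 3+3 = 6 for D, 7 for E — E by 7–6.
D vs F: D is ranked higher on 3+3+3 = 9 ballots, F on 4. D wins 9–4.
D vs H: D preferred on 3+3 = 6 ballots; H wins 7–6.
E vs F: F, 10–3.
E–H: H 7–6.
F vs H: F is ranked higher on 3+3+3 = 9 ballots, H on 4. F wins 9–4.
No alternative is winless: D beats F; E beats D; F beats E; H beats D. There is no Condorcet loser.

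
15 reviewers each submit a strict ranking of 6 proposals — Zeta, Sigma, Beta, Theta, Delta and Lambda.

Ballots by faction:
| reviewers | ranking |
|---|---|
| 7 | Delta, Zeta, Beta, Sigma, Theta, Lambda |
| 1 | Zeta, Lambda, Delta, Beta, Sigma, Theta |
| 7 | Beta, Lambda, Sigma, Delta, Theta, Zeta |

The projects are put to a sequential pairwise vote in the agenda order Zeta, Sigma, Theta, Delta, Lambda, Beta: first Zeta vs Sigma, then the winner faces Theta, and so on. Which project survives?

Round 1: Zeta vs Sigma — 8–7, Zeta advances.
Round 2: Zeta vs Theta — 8–7, Zeta advances.
Round 3: Zeta vs Delta — 1–14, Delta advances.
Round 4: Delta vs Lambda — 7–8, Lambda advances.
Round 5: Lambda vs Beta — 1–14, Beta advances.
Beta survives the agenda.

Beta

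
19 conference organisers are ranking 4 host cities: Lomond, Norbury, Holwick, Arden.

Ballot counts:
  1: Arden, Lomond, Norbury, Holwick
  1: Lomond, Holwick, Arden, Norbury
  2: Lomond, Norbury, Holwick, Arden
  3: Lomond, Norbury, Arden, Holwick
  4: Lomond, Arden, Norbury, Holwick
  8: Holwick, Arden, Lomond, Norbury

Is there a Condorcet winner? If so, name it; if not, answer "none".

Pairwise majorities:
Lomond vs Norbury: Lomond, 19–0.
Lomond vs Holwick: 11 to 8, Lomond.
Lomond vs Arden: Lomond wins 10–9.
Norbury vs Holwick: Norbury, 10–9.
Norbury vs Arden: Norbury preferred on 2+3 = 5 ballots; Arden wins 14–5.
Holwick–Arden: Holwick 11–8.
Lomond defeats every rival head-to-head and is the Condorcet winner.

Lomond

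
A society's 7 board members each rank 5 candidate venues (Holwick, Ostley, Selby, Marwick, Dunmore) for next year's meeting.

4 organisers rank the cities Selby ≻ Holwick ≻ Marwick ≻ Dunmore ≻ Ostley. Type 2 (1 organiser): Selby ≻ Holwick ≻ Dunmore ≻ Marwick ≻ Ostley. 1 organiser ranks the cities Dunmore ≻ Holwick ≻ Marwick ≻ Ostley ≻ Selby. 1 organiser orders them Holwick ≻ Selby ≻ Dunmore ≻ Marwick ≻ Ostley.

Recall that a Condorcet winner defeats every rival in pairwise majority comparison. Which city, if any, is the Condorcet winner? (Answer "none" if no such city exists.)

Selby

Head-to-head results (7 organisers):
Holwick vs Ostley: 7 to 0, Holwick.
Holwick vs Selby: Holwick preferred on 1+1 = 2 ballots; Selby wins 5–2.
Holwick vs Marwick: Holwick preferred on 4+1+1+1 = 7 ballots; Holwick wins 7–0.
Holwick vs Dunmore: 6 to 1, Holwick.
Ostley vs Selby: 1 to 6, Selby.
Ostley vs Marwick: Ostley preferred on 0 ballots; Marwick wins 7–0.
Ostley vs Dunmore: Ostley is ranked higher on 0 ballots, Dunmore on 7. Dunmore wins 7–0.
Selby vs Marwick: 6 to 1, Selby.
Selby vs Dunmore: Selby is ranked higher on 4+1+1 = 6 ballots, Dunmore on 1. Selby wins 6–1.
Marwick vs Dunmore: Marwick is ranked higher on 4 ballots, Dunmore on 3. Marwick wins 4–3.
Only Selby has no losses; Selby is the Condorcet winner.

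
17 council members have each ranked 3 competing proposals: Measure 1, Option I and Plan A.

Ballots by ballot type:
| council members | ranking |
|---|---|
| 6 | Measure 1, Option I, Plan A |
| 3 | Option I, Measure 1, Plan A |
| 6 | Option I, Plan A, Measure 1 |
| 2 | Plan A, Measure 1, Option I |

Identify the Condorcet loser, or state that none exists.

Plan A

Head-to-head results (17 council members):
Measure 1 vs Option I: Option I, 9–8.
Measure 1 vs Plan A: Measure 1 is ranked higher on 6+3 = 9 ballots, Plan A on 8. Measure 1 wins 9–8.
Option I vs Plan A: Option I is ranked higher on 6+3+6 = 15 ballots, Plan A on 2. Option I wins 15–2.
Plan A loses to every other option — it is the Condorcet loser.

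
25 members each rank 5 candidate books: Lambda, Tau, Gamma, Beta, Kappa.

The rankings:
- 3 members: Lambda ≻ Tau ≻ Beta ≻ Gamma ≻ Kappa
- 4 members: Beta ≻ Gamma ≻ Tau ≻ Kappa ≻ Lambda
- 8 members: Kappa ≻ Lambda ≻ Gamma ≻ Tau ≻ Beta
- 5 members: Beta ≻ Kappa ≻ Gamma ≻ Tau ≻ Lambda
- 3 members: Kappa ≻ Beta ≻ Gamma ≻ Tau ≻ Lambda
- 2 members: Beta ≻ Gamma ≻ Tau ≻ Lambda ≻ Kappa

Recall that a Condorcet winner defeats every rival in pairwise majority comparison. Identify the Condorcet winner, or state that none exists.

Beta

Head-to-head results (25 members):
Lambda vs Tau: Tau wins 14–11.
Lambda vs Gamma: Gamma, 14–11.
Lambda vs Beta: Beta, 14–11.
Lambda vs Kappa: Kappa wins 20–5.
Tau–Gamma: Gamma 22–3.
Tau vs Beta: Beta, 14–11.
Tau–Kappa: Kappa 16–9.
Gamma–Beta: Beta 17–8.
Gamma vs Kappa: Kappa, 16–9.
Beta–Kappa: Beta 14–11.
Beta wins every pairwise contest, so Beta is the Condorcet winner.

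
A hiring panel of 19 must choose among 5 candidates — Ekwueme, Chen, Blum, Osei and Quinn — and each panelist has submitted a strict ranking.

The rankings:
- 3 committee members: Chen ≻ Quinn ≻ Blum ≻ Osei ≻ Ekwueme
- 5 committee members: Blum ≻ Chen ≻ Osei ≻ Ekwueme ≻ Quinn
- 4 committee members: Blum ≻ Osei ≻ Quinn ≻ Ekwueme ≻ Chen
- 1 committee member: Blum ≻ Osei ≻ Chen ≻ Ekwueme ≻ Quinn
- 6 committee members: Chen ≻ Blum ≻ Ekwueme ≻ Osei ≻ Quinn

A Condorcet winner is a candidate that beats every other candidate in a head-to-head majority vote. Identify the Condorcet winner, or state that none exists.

Blum

Pairwise majorities:
Ekwueme vs Chen: Ekwueme is ranked higher on 4 ballots, Chen on 15. Chen wins 15–4.
Ekwueme vs Blum: 0 for Ekwueme, 19 for Blum — Blum by 19–0.
Ekwueme vs Osei: 6 for Ekwueme, 13 for Osei — Osei by 13–6.
Ekwueme vs Quinn: Ekwueme is ranked higher on 5+1+6 = 12 ballots, Quinn on 7. Ekwueme wins 12–7.
Chen vs Blum: Chen is ranked higher on 3+6 = 9 ballots, Blum on 10. Blum wins 10–9.
Chen vs Osei: 3+5+6 = 14 for Chen, 5 for Osei — Chen by 14–5.
Chen vs Quinn: Chen is ranked higher on 3+5+1+6 = 15 ballots, Quinn on 4. Chen wins 15–4.
Blum vs Osei: Blum is ranked higher on 3+5+4+1+6 = 19 ballots, Osei on 0. Blum wins 19–0.
Blum vs Quinn: Blum is ranked higher on 5+4+1+6 = 16 ballots, Quinn on 3. Blum wins 16–3.
Osei vs Quinn: Osei preferred on 5+4+1+6 = 16 ballots; Osei wins 16–3.
Blum wins every pairwise contest, so Blum is the Condorcet winner.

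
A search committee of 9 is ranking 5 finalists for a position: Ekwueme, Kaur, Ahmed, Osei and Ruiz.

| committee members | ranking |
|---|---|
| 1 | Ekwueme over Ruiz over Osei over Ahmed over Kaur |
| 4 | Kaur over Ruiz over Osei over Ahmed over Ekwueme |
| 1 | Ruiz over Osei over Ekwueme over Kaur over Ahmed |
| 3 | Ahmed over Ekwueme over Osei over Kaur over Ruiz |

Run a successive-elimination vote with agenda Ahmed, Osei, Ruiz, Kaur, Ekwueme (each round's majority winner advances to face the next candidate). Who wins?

Round 1: Ahmed vs Osei — 3–6, Osei advances.
Round 2: Osei vs Ruiz — 3–6, Ruiz advances.
Round 3: Ruiz vs Kaur — 2–7, Kaur advances.
Round 4: Kaur vs Ekwueme — 4–5, Ekwueme advances.
The agenda winner is Ekwueme.

Ekwueme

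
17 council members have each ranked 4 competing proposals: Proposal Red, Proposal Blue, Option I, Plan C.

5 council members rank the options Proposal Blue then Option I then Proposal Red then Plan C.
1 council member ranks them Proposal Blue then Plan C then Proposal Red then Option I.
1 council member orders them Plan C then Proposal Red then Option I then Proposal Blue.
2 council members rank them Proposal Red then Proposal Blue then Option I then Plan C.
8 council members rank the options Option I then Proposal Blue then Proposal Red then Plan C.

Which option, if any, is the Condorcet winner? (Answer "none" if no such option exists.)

Head-to-head results (17 council members):
Proposal Red vs Proposal Blue: Proposal Red is ranked higher on 1+2 = 3 ballots, Proposal Blue on 14. Proposal Blue wins 14–3.
Proposal Red vs Option I: 1+1+2 = 4 for Proposal Red, 13 for Option I — Option I by 13–4.
Proposal Red vs Plan C: 5+2+8 = 15 for Proposal Red, 2 for Plan C — Proposal Red by 15–2.
Proposal Blue vs Option I: 5+1+2 = 8 for Proposal Blue, 9 for Option I — Option I by 9–8.
Proposal Blue vs Plan C: Proposal Blue preferred on 5+1+2+8 = 16 ballots; Proposal Blue wins 16–1.
Option I vs Plan C: 5+2+8 = 15 for Option I, 2 for Plan C — Option I by 15–2.
Option I defeats every rival head-to-head and is the Condorcet winner.

Option I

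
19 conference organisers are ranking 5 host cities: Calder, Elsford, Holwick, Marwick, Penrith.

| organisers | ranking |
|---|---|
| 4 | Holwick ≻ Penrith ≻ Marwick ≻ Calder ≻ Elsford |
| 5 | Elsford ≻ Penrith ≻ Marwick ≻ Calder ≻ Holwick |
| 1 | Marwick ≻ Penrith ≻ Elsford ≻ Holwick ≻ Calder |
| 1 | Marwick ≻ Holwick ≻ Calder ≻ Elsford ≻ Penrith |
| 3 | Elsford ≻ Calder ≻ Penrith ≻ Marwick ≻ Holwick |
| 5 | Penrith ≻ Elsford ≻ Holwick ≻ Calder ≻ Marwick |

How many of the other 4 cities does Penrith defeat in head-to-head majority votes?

Penrith against each rival (19 organisers):
Penrith–Calder: Penrith 15–4.
Penrith–Elsford: Penrith 10–9.
Penrith vs Holwick: Penrith wins 14–5.
Penrith vs Marwick: Penrith is ranked higher on 4+5+3+5 = 17 ballots, Marwick on 2. Penrith wins 17–2.
Penrith beats Calder, Elsford, Holwick, Marwick — 4 pairwise wins.

4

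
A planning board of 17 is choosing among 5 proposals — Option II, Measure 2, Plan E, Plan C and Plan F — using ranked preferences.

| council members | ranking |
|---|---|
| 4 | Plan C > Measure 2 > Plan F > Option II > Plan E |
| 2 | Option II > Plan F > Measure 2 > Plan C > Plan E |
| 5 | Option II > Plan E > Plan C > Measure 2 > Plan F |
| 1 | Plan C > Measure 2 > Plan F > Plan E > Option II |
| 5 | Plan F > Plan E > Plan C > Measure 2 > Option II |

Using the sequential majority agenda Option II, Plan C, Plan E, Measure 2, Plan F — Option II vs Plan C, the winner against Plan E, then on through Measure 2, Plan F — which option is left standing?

Plan F

Round 1: Option II vs Plan C — 7–10, Plan C advances.
Round 2: Plan C vs Plan E — 7–10, Plan E advances.
Round 3: Plan E vs Measure 2 — 10–7, Plan E advances.
Round 4: Plan E vs Plan F — 5–12, Plan F advances.
Plan F survives the agenda.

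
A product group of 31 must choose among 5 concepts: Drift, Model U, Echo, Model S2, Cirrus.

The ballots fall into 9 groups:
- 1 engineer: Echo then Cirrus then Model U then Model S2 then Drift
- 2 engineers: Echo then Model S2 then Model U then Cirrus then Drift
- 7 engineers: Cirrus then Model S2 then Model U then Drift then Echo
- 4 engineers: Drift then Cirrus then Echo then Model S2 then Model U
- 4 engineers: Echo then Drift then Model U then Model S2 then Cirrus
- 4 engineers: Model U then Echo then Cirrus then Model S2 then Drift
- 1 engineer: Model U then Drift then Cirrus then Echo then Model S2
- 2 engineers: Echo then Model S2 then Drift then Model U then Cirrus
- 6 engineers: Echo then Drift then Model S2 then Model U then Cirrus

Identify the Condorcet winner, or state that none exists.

Head-to-head results (31 engineers):
Drift vs Model U: 4+4+2+6 = 16 for Drift, 15 for Model U — Drift by 16–15.
Drift vs Echo: Drift is ranked higher on 7+4+1 = 12 ballots, Echo on 19. Echo wins 19–12.
Drift vs Model S2: Drift is ranked higher on 4+4+1+6 = 15 ballots, Model S2 on 16. Model S2 wins 16–15.
Drift vs Cirrus: 4+4+1+2+6 = 17 for Drift, 14 for Cirrus — Drift by 17–14.
Model U vs Echo: 12 to 19, Echo.
Model U vs Model S2: 1+4+4+1 = 10 for Model U, 21 for Model S2 — Model S2 by 21–10.
Model U vs Cirrus: 19 to 12, Model U.
Echo vs Model S2: 24 for Echo, 7 for Model S2 — Echo by 24–7.
Echo vs Cirrus: 19 to 12, Echo.
Model S2 vs Cirrus: 2+4+2+6 = 14 for Model S2, 17 for Cirrus — Cirrus by 17–14.
Echo wins every pairwise contest, so Echo is the Condorcet winner.

Echo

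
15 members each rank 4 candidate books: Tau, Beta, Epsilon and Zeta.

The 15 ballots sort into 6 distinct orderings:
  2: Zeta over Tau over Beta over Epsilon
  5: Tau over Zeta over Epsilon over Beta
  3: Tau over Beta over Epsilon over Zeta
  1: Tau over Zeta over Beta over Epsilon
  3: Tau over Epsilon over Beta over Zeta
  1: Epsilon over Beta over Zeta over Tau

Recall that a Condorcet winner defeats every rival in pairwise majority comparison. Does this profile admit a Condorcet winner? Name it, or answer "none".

Check each pair by majority over 15 ballots:
Tau–Beta: Tau 14–1.
Tau vs Epsilon: Tau wins 14–1.
Tau–Zeta: Tau 12–3.
Beta–Epsilon: Epsilon 9–6.
Beta vs Zeta: Zeta wins 8–7.
Epsilon–Zeta: Zeta 8–7.
Tau defeats every rival head-to-head and is the Condorcet winner.

Tau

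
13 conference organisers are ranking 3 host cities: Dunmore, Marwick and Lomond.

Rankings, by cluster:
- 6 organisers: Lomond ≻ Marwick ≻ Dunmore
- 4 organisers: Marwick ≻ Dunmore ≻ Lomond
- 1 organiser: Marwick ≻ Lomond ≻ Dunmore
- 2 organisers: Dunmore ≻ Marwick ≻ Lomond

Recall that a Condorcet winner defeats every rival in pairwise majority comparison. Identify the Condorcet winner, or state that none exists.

Head-to-head results (13 organisers):
Dunmore vs Marwick: Dunmore preferred on 2 ballots; Marwick wins 11–2.
Dunmore vs Lomond: Dunmore preferred on 4+2 = 6 ballots; Lomond wins 7–6.
Marwick vs Lomond: Marwick preferred on 4+1+2 = 7 ballots; Marwick wins 7–6.
Only Marwick has no losses; Marwick is the Condorcet winner.

Marwick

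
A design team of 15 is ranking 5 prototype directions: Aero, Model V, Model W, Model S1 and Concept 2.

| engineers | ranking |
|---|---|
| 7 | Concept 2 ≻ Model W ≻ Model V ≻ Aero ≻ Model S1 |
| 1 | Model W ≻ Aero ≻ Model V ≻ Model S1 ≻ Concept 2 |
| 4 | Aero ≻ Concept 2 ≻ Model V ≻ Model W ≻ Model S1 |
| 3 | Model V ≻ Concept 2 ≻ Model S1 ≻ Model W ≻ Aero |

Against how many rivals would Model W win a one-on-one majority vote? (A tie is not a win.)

Model W against each rival (15 engineers):
Model W vs Aero: 7+1+3 = 11 for Model W, 4 for Aero — Model W by 11–4.
Model W vs Model V: 8 to 7, Model W.
Model W vs Model S1: Model W is ranked higher on 7+1+4 = 12 ballots, Model S1 on 3. Model W wins 12–3.
Model W vs Concept 2: 1 for Model W, 14 for Concept 2 — Concept 2 by 14–1.
Model W beats Aero, Model V, Model S1; loses to Concept 2 — 3 pairwise wins.

3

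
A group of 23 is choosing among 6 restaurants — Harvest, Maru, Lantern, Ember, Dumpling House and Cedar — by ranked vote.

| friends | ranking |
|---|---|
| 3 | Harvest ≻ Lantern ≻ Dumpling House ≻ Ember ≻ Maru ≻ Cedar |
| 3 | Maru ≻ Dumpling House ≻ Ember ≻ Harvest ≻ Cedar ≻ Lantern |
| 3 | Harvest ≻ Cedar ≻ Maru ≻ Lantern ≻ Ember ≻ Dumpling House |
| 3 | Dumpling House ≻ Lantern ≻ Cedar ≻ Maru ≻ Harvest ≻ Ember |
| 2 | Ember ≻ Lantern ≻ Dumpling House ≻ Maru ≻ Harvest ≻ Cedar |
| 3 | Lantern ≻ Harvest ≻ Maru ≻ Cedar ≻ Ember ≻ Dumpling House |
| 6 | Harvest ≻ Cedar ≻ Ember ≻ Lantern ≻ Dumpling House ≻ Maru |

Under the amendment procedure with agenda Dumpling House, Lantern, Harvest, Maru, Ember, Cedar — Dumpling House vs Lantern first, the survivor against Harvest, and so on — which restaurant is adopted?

Round 1: Dumpling House vs Lantern — 6–17, Lantern advances.
Round 2: Lantern vs Harvest — 8–15, Harvest advances.
Round 3: Harvest vs Maru — 15–8, Harvest advances.
Round 4: Harvest vs Ember — 18–5, Harvest advances.
Round 5: Harvest vs Cedar — 20–3, Harvest advances.
The agenda winner is Harvest.

Harvest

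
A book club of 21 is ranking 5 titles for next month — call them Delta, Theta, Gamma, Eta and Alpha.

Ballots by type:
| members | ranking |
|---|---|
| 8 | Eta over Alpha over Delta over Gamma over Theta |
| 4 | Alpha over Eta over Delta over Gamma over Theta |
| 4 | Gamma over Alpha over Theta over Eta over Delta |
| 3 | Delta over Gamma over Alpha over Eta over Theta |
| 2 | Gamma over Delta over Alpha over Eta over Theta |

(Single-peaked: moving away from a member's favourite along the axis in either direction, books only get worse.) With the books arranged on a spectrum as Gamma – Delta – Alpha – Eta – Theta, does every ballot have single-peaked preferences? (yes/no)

no

Axis positions: Gamma=1, Delta=2, Alpha=3, Eta=4, Theta=5.
Type 1 (peak Eta at position 4): ranking walks positions 4-3-2-1-5, expanding outward from the peak — single-peaked.
Type 2 (peak Alpha at position 3): ranking walks positions 3-4-2-1-5, expanding outward from the peak — single-peaked.
Type 3: ranking walks positions 1-3-5-4-2; Alpha is ranked above Delta even though Delta lies between Alpha and the peak Gamma on the axis — preferences dip and rise again. Not single-peaked.
Type 4 (peak Delta at position 2): ranking walks positions 2-1-3-4-5, expanding outward from the peak — single-peaked.
Type 5 (peak Gamma at position 1): ranking walks positions 1-2-3-4-5, expanding outward from the peak — single-peaked.
Type 3 violates single-peakedness, so the profile is not single-peaked on this axis.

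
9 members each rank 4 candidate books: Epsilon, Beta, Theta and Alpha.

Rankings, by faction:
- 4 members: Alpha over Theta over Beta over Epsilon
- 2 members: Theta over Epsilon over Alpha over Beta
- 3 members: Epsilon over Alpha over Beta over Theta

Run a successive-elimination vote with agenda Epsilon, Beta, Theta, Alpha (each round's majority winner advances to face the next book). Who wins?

Round 1: Epsilon vs Beta — 5–4, Epsilon advances.
Round 2: Epsilon vs Theta — 3–6, Theta advances.
Round 3: Theta vs Alpha — 2–7, Alpha advances.
Alpha survives the agenda.

Alpha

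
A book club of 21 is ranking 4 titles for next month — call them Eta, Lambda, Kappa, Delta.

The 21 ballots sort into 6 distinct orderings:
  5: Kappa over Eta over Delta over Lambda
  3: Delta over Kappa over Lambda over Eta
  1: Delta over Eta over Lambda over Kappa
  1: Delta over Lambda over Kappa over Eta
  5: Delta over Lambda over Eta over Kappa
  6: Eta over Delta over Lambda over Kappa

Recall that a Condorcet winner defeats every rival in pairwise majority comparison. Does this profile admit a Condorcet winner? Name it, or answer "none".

Head-to-head results (21 members):
Eta vs Lambda: Eta is ranked higher on 5+1+6 = 12 ballots, Lambda on 9. Eta wins 12–9.
Eta vs Kappa: 12 to 9, Eta.
Eta vs Delta: Eta preferred on 5+6 = 11 ballots; Eta wins 11–10.
Lambda vs Kappa: 1+1+5+6 = 13 for Lambda, 8 for Kappa — Lambda by 13–8.
Lambda vs Delta: 0 for Lambda, 21 for Delta — Delta by 21–0.
Kappa vs Delta: 5 to 16, Delta.
Eta defeats every rival head-to-head and is the Condorcet winner.

Eta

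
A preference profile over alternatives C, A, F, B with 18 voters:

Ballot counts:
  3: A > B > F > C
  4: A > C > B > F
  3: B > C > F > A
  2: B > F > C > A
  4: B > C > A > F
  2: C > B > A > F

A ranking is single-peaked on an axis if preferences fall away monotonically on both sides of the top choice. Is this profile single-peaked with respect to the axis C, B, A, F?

no

Axis positions: C=1, B=2, A=3, F=4.
Ballot type 1 (peak A at position 3): ranking walks positions 3-2-4-1, expanding outward from the peak — single-peaked.
Ballot type 2: ranking walks positions 3-1-2-4; C is ranked above B even though B lies between C and the peak A on the axis — preferences dip and rise again. Not single-peaked.
Ballot type 3: ranking walks positions 2-1-4-3; F is ranked above A even though A lies between F and the peak B on the axis — preferences dip and rise again. Not single-peaked.
Ballot type 4: ranking walks positions 2-4-1-3; F is ranked above A even though A lies between F and the peak B on the axis — preferences dip and rise again. Not single-peaked.
Ballot type 5 (peak B at position 2): ranking walks positions 2-1-3-4, expanding outward from the peak — single-peaked.
Ballot type 6 (peak C at position 1): ranking walks positions 1-2-3-4, expanding outward from the peak — single-peaked.
Ballot type 2 violates single-peakedness, so the profile is not single-peaked on this axis.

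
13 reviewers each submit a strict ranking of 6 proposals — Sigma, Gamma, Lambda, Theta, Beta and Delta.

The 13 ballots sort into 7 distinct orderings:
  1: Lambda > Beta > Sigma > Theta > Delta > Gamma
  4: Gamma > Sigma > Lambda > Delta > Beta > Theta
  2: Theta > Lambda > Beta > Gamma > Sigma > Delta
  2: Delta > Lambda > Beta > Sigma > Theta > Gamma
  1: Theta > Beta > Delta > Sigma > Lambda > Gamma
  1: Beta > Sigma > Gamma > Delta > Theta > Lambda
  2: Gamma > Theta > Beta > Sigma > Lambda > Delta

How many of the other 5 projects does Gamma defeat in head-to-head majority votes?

4

Gamma against each rival (13 reviewers):
Gamma vs Sigma: Gamma preferred on 4+2+2 = 8 ballots; Gamma wins 8–5.
Gamma vs Lambda: 7 to 6, Gamma.
Gamma vs Theta: Gamma, 7–6.
Gamma vs Beta: 4+2 = 6 for Gamma, 7 for Beta — Beta by 7–6.
Gamma vs Delta: Gamma, 9–4.
Gamma beats Sigma, Lambda, Theta, Delta; loses to Beta — 4 pairwise wins.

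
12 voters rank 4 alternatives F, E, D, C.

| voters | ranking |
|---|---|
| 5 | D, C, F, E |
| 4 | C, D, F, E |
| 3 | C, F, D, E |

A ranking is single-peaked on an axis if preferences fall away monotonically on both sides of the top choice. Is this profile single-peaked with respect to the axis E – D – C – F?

yes

Axis positions: E=1, D=2, C=3, F=4.
Cluster 1 (peak D at position 2): ranking walks positions 2-3-4-1, expanding outward from the peak — single-peaked.
Cluster 2 (peak C at position 3): ranking walks positions 3-2-4-1, expanding outward from the peak — single-peaked.
Cluster 3 (peak C at position 3): ranking walks positions 3-4-2-1, expanding outward from the peak — single-peaked.
Every ranking is single-peaked on this axis.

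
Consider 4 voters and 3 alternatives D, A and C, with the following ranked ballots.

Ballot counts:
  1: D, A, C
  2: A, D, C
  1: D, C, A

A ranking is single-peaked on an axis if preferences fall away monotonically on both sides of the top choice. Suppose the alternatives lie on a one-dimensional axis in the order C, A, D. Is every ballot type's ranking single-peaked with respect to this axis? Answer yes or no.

no

Axis positions: C=1, A=2, D=3.
Ballot type 1 (peak D at position 3): ranking walks positions 3-2-1, expanding outward from the peak — single-peaked.
Ballot type 2 (peak A at position 2): ranking walks positions 2-3-1, expanding outward from the peak — single-peaked.
Ballot type 3: ranking walks positions 3-1-2; C is ranked above A even though A lies between C and the peak D on the axis — preferences dip and rise again. Not single-peaked.
Ballot type 3 violates single-peakedness, so the profile is not single-peaked on this axis.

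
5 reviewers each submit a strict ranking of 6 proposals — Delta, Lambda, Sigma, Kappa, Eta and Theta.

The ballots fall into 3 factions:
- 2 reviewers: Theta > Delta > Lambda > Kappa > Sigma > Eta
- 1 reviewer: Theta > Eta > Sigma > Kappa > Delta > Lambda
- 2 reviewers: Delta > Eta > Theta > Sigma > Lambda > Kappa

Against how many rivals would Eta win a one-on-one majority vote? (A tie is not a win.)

3

Eta against each rival (5 reviewers):
Eta–Delta: Delta 4–1.
Eta vs Lambda: 1+2 = 3 for Eta, 2 for Lambda — Eta by 3–2.
Eta vs Sigma: Eta, 3–2.
Eta vs Kappa: Eta is ranked higher on 1+2 = 3 ballots, Kappa on 2. Eta wins 3–2.
Eta vs Theta: Theta wins 3–2.
Eta beats Lambda, Sigma, Kappa; loses to Delta, Theta — 3 pairwise wins.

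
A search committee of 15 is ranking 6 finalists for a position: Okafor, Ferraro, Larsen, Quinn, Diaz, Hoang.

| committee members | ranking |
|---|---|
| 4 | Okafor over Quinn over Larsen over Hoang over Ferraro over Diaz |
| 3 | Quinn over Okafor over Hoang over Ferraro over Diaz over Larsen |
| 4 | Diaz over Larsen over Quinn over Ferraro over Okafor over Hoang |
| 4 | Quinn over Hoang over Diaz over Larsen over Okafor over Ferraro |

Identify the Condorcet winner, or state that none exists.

Check each pair by majority over 15 ballots:
Okafor–Ferraro: Okafor 11–4.
Okafor–Larsen: Larsen 8–7.
Okafor vs Quinn: Quinn wins 11–4.
Okafor vs Diaz: Diaz, 8–7.
Okafor–Hoang: Okafor 11–4.
Ferraro vs Larsen: Larsen wins 12–3.
Ferraro–Quinn: Quinn 15–0.
Ferraro vs Diaz: Diaz, 8–7.
Ferraro vs Hoang: Hoang wins 11–4.
Larsen vs Quinn: Quinn wins 11–4.
Larsen vs Diaz: Diaz, 11–4.
Larsen–Hoang: Larsen 8–7.
Quinn vs Diaz: Quinn wins 11–4.
Quinn vs Hoang: Quinn wins 15–0.
Diaz vs Hoang: Hoang wins 11–4.
Quinn beats each of Okafor, Ferraro, Larsen, Diaz, Hoang — Quinn is the Condorcet winner.

Quinn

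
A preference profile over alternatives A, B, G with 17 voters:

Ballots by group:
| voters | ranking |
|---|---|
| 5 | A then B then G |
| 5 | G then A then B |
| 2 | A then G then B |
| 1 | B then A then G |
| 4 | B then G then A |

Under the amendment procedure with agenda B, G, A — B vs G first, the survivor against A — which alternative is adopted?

A

Round 1: B vs G — 10–7, B advances.
Round 2: B vs A — 5–12, A advances.
The agenda winner is A.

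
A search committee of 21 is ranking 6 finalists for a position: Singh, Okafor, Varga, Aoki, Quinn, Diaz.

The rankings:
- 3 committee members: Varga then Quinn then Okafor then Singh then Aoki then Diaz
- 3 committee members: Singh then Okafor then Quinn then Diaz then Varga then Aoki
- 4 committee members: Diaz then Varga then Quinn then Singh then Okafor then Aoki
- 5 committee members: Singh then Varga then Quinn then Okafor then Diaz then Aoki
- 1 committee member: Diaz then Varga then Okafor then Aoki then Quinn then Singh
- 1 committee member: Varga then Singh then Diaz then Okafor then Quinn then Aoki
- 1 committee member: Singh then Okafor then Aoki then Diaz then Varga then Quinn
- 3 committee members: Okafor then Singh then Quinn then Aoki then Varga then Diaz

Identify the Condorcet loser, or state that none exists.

Pairwise majorities:
Singh vs Okafor: Singh preferred on 3+4+5+1+1 = 14 ballots; Singh wins 14–7.
Singh vs Varga: Singh is ranked higher on 3+5+1+3 = 12 ballots, Varga on 9. Singh wins 12–9.
Singh vs Aoki: Singh wins 20–1.
Singh vs Quinn: Singh wins 13–8.
Singh vs Diaz: Singh preferred on 3+3+5+1+1+3 = 16 ballots; Singh wins 16–5.
Okafor vs Varga: 3+1+3 = 7 for Okafor, 14 for Varga — Varga by 14–7.
Okafor vs Aoki: Okafor preferred on 21 ballots; Okafor wins 21–0.
Okafor vs Quinn: Okafor preferred on 3+1+1+1+3 = 9 ballots; Quinn wins 12–9.
Okafor vs Diaz: Okafor, 15–6.
Varga vs Aoki: Varga is ranked higher on 3+3+4+5+1+1 = 17 ballots, Aoki on 4. Varga wins 17–4.
Varga–Quinn: Varga 15–6.
Varga vs Diaz: Varga, 12–9.
Aoki vs Quinn: Quinn wins 19–2.
Aoki vs Diaz: Diaz, 14–7.
Quinn vs Diaz: Quinn wins 14–7.
Aoki is beaten in every head-to-head and is the Condorcet loser.

Aoki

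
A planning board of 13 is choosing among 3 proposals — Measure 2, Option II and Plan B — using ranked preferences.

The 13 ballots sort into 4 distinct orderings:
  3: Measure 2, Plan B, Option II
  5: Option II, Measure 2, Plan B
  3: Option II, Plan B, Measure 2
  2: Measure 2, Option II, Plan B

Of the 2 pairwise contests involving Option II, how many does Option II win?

2

Option II against each rival (13 council members):
Option II vs Measure 2: Option II, 8–5.
Option II vs Plan B: Option II, 10–3.
Option II beats Measure 2, Plan B — 2 pairwise wins.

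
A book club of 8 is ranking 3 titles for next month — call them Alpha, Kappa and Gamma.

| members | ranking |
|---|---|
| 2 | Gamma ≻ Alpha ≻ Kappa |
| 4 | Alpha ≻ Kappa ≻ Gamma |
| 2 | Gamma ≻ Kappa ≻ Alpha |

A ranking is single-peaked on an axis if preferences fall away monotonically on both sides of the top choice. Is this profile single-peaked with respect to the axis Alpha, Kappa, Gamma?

no

Axis positions: Alpha=1, Kappa=2, Gamma=3.
Group 1: ranking walks positions 3-1-2; Alpha is ranked above Kappa even though Kappa lies between Alpha and the peak Gamma on the axis — preferences dip and rise again. Not single-peaked.
Group 2 (peak Alpha at position 1): ranking walks positions 1-2-3, expanding outward from the peak — single-peaked.
Group 3 (peak Gamma at position 3): ranking walks positions 3-2-1, expanding outward from the peak — single-peaked.
Group 1 violates single-peakedness, so the profile is not single-peaked on this axis.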